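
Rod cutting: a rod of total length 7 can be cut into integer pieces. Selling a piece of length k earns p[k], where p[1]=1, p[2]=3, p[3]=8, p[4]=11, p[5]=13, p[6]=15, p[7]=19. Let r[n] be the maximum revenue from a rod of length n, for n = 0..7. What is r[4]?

11

   n    0    1    2    3    4    5    6    7
r[n]    0    1    3    8   11   13   16   19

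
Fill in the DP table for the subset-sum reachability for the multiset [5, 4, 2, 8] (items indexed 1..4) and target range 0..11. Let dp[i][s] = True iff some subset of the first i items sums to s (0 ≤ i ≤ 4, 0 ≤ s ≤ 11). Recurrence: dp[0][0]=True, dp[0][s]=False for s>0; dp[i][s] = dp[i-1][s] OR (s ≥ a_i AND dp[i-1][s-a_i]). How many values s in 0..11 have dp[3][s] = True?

i\s   0   1   2   3   4   5   6   7   8   9  10  11
  0   T   F   F   F   F   F   F   F   F   F   F   F
  1   T   F   F   F   F   T   F   F   F   F   F   F
  2   T   F   F   F   T   T   F   F   F   T   F   F
  3   T   F   T   F   T   T   T   T   F   T   F   T
  4   T   F   T   F   T   T   T   T   T   T   T   T

8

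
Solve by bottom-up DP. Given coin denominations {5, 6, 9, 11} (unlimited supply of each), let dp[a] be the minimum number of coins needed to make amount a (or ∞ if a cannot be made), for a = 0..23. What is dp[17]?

 a  0  1  2  3  4  5  6  7  8  9 10 11 12 13 14 15 16 17 18 19 20 21 22 23
dp  0  -  -  -  -  1  1  -  -  1  2  1  2  -  2  2  2  2  2  3  2  3  2  3
(- denotes ∞ / unreachable)

2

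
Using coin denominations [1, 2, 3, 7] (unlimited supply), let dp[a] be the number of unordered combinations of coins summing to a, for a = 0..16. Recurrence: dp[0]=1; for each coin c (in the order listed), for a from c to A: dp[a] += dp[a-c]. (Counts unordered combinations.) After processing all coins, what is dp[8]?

after  coin     0     1     2     3     4     5     6     7     8     9    10    11    12    13    14    15    16
          1     1     1     1     1     1     1     1     1     1     1     1     1     1     1     1     1     1
          2     1     1     2     2     3     3     4     4     5     5     6     6     7     7     8     8     9
          3     1     1     2     3     4     5     7     8    10    12    14    16    19    21    24    27    30
          7     1     1     2     3     4     5     7     9    11    14    17    20    24    28    33    38    44

11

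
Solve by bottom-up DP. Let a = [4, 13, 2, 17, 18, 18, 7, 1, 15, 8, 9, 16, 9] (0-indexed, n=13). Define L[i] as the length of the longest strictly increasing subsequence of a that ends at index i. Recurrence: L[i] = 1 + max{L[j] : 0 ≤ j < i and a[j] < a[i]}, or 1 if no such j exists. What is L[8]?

   i    0    1    2    3    4    5    6    7    8    9   10   11   12
a[i]    4   13    2   17   18   18    7    1   15    8    9   16    9
L[i]    1    2    1    3    4    4    2    1    3    3    4    5    4

3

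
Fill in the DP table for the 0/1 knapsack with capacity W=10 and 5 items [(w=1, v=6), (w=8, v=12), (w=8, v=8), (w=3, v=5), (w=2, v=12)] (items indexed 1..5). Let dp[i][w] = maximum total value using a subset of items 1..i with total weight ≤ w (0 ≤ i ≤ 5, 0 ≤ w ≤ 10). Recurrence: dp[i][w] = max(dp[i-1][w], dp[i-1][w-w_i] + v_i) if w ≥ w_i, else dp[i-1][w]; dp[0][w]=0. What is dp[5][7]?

23

i\w   0   1   2   3   4   5   6   7   8   9  10
  0   0   0   0   0   0   0   0   0   0   0   0
  1   0   6   6   6   6   6   6   6   6   6   6
  2   0   6   6   6   6   6   6   6  12  18  18
  3   0   6   6   6   6   6   6   6  12  18  18
  4   0   6   6   6  11  11  11  11  12  18  18
  5   0   6  12  18  18  18  23  23  23  23  24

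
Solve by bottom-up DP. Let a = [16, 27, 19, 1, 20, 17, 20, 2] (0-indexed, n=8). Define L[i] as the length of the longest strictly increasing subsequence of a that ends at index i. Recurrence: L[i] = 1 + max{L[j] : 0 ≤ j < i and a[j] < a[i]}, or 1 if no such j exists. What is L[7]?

   i    0    1    2    3    4    5    6    7
a[i]   16   27   19    1   20   17   20    2
L[i]    1    2    2    1    3    2    3    2

2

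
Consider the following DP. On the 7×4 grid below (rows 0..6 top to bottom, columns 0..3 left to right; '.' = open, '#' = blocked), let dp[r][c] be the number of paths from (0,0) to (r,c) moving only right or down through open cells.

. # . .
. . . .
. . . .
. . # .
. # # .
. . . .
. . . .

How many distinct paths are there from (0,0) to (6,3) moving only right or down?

8

r\c   0   1   2   3
  0   1   0   0   0
  1   1   1   1   1
  2   1   2   3   4
  3   1   3   0   4
  4   1   0   0   4
  5   1   1   1   5
  6   1   2   3   8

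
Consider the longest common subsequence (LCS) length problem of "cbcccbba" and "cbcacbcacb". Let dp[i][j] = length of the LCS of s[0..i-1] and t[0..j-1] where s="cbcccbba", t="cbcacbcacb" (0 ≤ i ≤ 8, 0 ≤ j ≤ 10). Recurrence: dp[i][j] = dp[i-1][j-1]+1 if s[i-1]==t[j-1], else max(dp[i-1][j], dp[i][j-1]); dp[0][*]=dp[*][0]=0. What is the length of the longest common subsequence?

   ''  c  b  c  a  c  b  c  a  c  b
''  0  0  0  0  0  0  0  0  0  0  0
 c  0  1  1  1  1  1  1  1  1  1  1
 b  0  1  2  2  2  2  2  2  2  2  2
 c  0  1  2  3  3  3  3  3  3  3  3
 c  0  1  2  3  3  4  4  4  4  4  4
 c  0  1  2  3  3  4  4  5  5  5  5
 b  0  1  2  3  3  4  5  5  5  5  6
 b  0  1  2  3  3  4  5  5  5  5  6
 a  0  1  2  3  4  4  5  5  6  6  6

6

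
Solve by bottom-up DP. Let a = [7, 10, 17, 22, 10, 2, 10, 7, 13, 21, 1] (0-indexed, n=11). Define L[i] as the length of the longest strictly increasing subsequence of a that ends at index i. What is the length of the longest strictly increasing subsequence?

   i    0    1    2    3    4    5    6    7    8    9   10
a[i]    7   10   17   22   10    2   10    7   13   21    1
L[i]    1    2    3    4    2    1    2    2    3    4    1

4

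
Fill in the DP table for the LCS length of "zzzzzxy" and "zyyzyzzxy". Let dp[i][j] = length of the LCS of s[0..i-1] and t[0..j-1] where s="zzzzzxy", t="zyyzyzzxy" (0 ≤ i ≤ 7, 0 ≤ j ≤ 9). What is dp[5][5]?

2

   ''  z  y  y  z  y  z  z  x  y
''  0  0  0  0  0  0  0  0  0  0
 z  0  1  1  1  1  1  1  1  1  1
 z  0  1  1  1  2  2  2  2  2  2
 z  0  1  1  1  2  2  3  3  3  3
 z  0  1  1  1  2  2  3  4  4  4
 z  0  1  1  1  2  2  3  4  4  4
 x  0  1  1  1  2  2  3  4  5  5
 y  0  1  2  2  2  3  3  4  5  6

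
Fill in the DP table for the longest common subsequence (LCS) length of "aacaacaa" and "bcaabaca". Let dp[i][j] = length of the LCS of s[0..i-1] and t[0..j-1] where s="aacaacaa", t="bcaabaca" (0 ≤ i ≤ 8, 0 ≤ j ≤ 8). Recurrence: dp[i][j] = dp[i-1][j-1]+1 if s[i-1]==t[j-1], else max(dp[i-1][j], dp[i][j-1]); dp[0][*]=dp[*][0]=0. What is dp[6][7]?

   ''  b  c  a  a  b  a  c  a
''  0  0  0  0  0  0  0  0  0
 a  0  0  0  1  1  1  1  1  1
 a  0  0  0  1  2  2  2  2  2
 c  0  0  1  1  2  2  2  3  3
 a  0  0  1  2  2  2  3  3  4
 a  0  0  1  2  3  3  3  3  4
 c  0  0  1  2  3  3  3  4  4
 a  0  0  1  2  3  3  4  4  5
 a  0  0  1  2  3  3  4  4  5

4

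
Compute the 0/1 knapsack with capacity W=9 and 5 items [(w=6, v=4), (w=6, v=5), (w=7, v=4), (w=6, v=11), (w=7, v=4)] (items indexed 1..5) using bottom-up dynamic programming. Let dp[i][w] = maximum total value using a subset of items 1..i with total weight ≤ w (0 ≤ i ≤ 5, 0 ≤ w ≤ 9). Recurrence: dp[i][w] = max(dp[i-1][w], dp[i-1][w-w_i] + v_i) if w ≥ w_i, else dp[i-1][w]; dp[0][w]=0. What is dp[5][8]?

i\w   0   1   2   3   4   5   6   7   8   9
  0   0   0   0   0   0   0   0   0   0   0
  1   0   0   0   0   0   0   4   4   4   4
  2   0   0   0   0   0   0   5   5   5   5
  3   0   0   0   0   0   0   5   5   5   5
  4   0   0   0   0   0   0  11  11  11  11
  5   0   0   0   0   0   0  11  11  11  11

11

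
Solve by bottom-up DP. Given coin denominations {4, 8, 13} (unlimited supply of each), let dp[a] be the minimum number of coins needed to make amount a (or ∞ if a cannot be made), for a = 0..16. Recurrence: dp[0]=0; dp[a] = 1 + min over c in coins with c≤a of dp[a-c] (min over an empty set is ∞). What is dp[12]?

2

 a  0  1  2  3  4  5  6  7  8  9 10 11 12 13 14 15 16
dp  0  -  -  -  1  -  -  -  1  -  -  -  2  1  -  -  2
(- denotes ∞ / unreachable)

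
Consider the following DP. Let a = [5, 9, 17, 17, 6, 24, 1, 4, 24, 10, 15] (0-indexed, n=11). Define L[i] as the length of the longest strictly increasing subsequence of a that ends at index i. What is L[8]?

4

   i    0    1    2    3    4    5    6    7    8    9   10
a[i]    5    9   17   17    6   24    1    4   24   10   15
L[i]    1    2    3    3    2    4    1    2    4    3    4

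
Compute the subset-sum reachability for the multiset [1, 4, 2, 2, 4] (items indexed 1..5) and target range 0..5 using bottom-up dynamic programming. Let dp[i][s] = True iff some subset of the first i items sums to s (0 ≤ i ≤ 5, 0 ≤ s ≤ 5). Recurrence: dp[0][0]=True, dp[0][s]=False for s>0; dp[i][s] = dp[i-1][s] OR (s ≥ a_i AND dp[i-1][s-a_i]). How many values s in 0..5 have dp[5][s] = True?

6

i\s   0   1   2   3   4   5
  0   T   F   F   F   F   F
  1   T   T   F   F   F   F
  2   T   T   F   F   T   T
  3   T   T   T   T   T   T
  4   T   T   T   T   T   T
  5   T   T   T   T   T   T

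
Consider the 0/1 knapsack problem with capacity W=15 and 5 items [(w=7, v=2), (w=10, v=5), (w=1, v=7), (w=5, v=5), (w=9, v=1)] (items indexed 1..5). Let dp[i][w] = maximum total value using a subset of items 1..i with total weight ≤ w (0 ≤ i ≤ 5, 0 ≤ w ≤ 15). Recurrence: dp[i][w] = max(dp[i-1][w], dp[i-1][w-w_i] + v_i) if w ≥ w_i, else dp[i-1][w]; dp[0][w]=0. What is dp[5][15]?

14

i\w   0   1   2   3   4   5   6   7   8   9  10  11  12  13  14  15
  0   0   0   0   0   0   0   0   0   0   0   0   0   0   0   0   0
  1   0   0   0   0   0   0   0   2   2   2   2   2   2   2   2   2
  2   0   0   0   0   0   0   0   2   2   2   5   5   5   5   5   5
  3   0   7   7   7   7   7   7   7   9   9   9  12  12  12  12  12
  4   0   7   7   7   7   7  12  12  12  12  12  12  12  14  14  14
  5   0   7   7   7   7   7  12  12  12  12  12  12  12  14  14  14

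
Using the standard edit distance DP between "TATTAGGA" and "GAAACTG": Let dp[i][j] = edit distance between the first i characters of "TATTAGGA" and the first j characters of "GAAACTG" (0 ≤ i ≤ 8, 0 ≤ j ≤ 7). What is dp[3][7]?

5

   ''  G  A  A  A  C  T  G
''  0  1  2  3  4  5  6  7
 T  1  1  2  3  4  5  5  6
 A  2  2  1  2  3  4  5  6
 T  3  3  2  2  3  4  4  5
 T  4  4  3  3  3  4  4  5
 A  5  5  4  3  3  4  5  5
 G  6  5  5  4  4  4  5  5
 G  7  6  6  5  5  5  5  5
 A  8  7  6  6  5  6  6  6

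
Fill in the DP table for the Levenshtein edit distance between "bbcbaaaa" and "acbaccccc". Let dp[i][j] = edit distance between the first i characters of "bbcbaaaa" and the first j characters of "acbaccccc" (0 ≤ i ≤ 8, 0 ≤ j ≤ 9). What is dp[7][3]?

   ''  a  c  b  a  c  c  c  c  c
''  0  1  2  3  4  5  6  7  8  9
 b  1  1  2  2  3  4  5  6  7  8
 b  2  2  2  2  3  4  5  6  7  8
 c  3  3  2  3  3  3  4  5  6  7
 b  4  4  3  2  3  4  4  5  6  7
 a  5  4  4  3  2  3  4  5  6  7
 a  6  5  5  4  3  3  4  5  6  7
 a  7  6  6  5  4  4  4  5  6  7
 a  8  7  7  6  5  5  5  5  6  7

5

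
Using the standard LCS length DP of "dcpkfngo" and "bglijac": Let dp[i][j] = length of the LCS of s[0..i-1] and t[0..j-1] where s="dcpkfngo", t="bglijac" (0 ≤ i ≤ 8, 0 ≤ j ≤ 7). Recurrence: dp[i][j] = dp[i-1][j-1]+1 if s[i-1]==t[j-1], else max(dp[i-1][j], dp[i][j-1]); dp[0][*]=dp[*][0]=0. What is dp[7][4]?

   ''  b  g  l  i  j  a  c
''  0  0  0  0  0  0  0  0
 d  0  0  0  0  0  0  0  0
 c  0  0  0  0  0  0  0  1
 p  0  0  0  0  0  0  0  1
 k  0  0  0  0  0  0  0  1
 f  0  0  0  0  0  0  0  1
 n  0  0  0  0  0  0  0  1
 g  0  0  1  1  1  1  1  1
 o  0  0  1  1  1  1  1  1

1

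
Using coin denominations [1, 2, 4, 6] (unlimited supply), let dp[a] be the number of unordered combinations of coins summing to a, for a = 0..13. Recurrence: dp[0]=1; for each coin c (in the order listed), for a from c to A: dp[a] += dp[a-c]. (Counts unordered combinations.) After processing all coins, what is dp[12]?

23

after  coin     0     1     2     3     4     5     6     7     8     9    10    11    12    13
          1     1     1     1     1     1     1     1     1     1     1     1     1     1     1
          2     1     1     2     2     3     3     4     4     5     5     6     6     7     7
          4     1     1     2     2     4     4     6     6     9     9    12    12    16    16
          6     1     1     2     2     4     4     7     7    11    11    16    16    23    23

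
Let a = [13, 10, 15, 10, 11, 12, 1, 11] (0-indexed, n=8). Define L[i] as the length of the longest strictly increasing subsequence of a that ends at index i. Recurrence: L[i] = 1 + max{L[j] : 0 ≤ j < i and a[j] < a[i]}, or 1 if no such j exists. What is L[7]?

   i    0    1    2    3    4    5    6    7
a[i]   13   10   15   10   11   12    1   11
L[i]    1    1    2    1    2    3    1    2

2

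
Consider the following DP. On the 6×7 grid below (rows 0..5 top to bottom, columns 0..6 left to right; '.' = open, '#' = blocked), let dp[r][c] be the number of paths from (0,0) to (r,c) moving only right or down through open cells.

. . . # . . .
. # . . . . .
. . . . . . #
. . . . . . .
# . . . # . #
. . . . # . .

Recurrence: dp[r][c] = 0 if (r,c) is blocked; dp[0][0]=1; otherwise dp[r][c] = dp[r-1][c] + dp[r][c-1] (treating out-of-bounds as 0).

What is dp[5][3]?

21

r\c   0   1   2   3   4   5   6
  0   1   1   1   0   0   0   0
  1   1   0   1   1   1   1   1
  2   1   1   2   3   4   5   0
  3   1   2   4   7  11  16  16
  4   0   2   6  13   0  16   0
  5   0   2   8  21   0  16  16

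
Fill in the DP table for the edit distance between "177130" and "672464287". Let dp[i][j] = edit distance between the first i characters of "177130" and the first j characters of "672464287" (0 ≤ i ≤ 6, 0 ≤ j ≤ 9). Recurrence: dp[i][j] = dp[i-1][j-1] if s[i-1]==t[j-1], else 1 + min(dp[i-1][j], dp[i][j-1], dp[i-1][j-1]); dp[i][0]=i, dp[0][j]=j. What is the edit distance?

8

   ''  6  7  2  4  6  4  2  8  7
''  0  1  2  3  4  5  6  7  8  9
 1  1  1  2  3  4  5  6  7  8  9
 7  2  2  1  2  3  4  5  6  7  8
 7  3  3  2  2  3  4  5  6  7  7
 1  4  4  3  3  3  4  5  6  7  8
 3  5  5  4  4  4  4  5  6  7  8
 0  6  6  5  5  5  5  5  6  7  8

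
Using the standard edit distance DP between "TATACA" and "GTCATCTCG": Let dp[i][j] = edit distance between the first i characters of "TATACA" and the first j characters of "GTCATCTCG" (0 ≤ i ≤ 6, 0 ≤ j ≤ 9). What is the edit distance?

   ''  G  T  C  A  T  C  T  C  G
''  0  1  2  3  4  5  6  7  8  9
 T  1  1  1  2  3  4  5  6  7  8
 A  2  2  2  2  2  3  4  5  6  7
 T  3  3  2  3  3  2  3  4  5  6
 A  4  4  3  3  3  3  3  4  5  6
 C  5  5  4  3  4  4  3  4  4  5
 A  6  6  5  4  3  4  4  4  5  5

5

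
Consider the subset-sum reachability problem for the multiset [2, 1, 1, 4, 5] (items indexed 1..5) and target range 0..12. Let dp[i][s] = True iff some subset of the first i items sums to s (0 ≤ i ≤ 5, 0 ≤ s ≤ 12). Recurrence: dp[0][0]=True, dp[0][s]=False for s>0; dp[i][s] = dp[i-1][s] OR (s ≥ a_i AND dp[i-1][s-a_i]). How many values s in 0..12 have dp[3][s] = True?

i\s   0   1   2   3   4   5   6   7   8   9  10  11  12
  0   T   F   F   F   F   F   F   F   F   F   F   F   F
  1   T   F   T   F   F   F   F   F   F   F   F   F   F
  2   T   T   T   T   F   F   F   F   F   F   F   F   F
  3   T   T   T   T   T   F   F   F   F   F   F   F   F
  4   T   T   T   T   T   T   T   T   T   F   F   F   F
  5   T   T   T   T   T   T   T   T   T   T   T   T   T

5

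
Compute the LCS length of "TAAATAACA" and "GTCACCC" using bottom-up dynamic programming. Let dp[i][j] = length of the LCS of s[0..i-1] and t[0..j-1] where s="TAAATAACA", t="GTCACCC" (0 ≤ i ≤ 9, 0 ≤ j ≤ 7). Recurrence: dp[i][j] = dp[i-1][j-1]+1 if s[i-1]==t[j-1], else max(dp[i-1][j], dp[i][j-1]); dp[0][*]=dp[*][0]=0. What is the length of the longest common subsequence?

3

   ''  G  T  C  A  C  C  C
''  0  0  0  0  0  0  0  0
 T  0  0  1  1  1  1  1  1
 A  0  0  1  1  2  2  2  2
 A  0  0  1  1  2  2  2  2
 A  0  0  1  1  2  2  2  2
 T  0  0  1  1  2  2  2  2
 A  0  0  1  1  2  2  2  2
 A  0  0  1  1  2  2  2  2
 C  0  0  1  2  2  3  3  3
 A  0  0  1  2  3  3  3  3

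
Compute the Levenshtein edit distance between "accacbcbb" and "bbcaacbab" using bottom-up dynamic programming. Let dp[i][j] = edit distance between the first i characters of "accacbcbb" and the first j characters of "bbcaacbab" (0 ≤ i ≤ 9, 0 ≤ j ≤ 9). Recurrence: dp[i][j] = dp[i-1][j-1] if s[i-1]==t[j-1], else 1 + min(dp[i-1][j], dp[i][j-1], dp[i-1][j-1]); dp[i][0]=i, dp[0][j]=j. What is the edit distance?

5

   ''  b  b  c  a  a  c  b  a  b
''  0  1  2  3  4  5  6  7  8  9
 a  1  1  2  3  3  4  5  6  7  8
 c  2  2  2  2  3  4  4  5  6  7
 c  3  3  3  2  3  4  4  5  6  7
 a  4  4  4  3  2  3  4  5  5  6
 c  5  5  5  4  3  3  3  4  5  6
 b  6  5  5  5  4  4  4  3  4  5
 c  7  6  6  5  5  5  4  4  4  5
 b  8  7  6  6  6  6  5  4  5  4
 b  9  8  7  7  7  7  6  5  5  5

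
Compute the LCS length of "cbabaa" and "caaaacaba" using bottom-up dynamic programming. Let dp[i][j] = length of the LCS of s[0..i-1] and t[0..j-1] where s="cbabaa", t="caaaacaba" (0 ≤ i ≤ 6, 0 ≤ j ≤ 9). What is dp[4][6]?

   ''  c  a  a  a  a  c  a  b  a
''  0  0  0  0  0  0  0  0  0  0
 c  0  1  1  1  1  1  1  1  1  1
 b  0  1  1  1  1  1  1  1  2  2
 a  0  1  2  2  2  2  2  2  2  3
 b  0  1  2  2  2  2  2  2  3  3
 a  0  1  2  3  3  3  3  3  3  4
 a  0  1  2  3  4  4  4  4  4  4

2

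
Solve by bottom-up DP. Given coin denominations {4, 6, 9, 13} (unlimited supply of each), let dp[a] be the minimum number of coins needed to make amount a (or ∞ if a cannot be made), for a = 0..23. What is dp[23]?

3

 a  0  1  2  3  4  5  6  7  8  9 10 11 12 13 14 15 16 17 18 19 20 21 22 23
dp  0  -  -  -  1  -  1  -  2  1  2  -  2  1  3  2  3  2  2  2  4  3  2  3
(- denotes ∞ / unreachable)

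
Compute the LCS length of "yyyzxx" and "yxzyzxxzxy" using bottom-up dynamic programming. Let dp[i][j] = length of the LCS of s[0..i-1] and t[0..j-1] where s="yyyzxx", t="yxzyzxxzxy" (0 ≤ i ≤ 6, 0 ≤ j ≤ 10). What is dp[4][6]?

   ''  y  x  z  y  z  x  x  z  x  y
''  0  0  0  0  0  0  0  0  0  0  0
 y  0  1  1  1  1  1  1  1  1  1  1
 y  0  1  1  1  2  2  2  2  2  2  2
 y  0  1  1  1  2  2  2  2  2  2  3
 z  0  1  1  2  2  3  3  3  3  3  3
 x  0  1  2  2  2  3  4  4  4  4  4
 x  0  1  2  2  2  3  4  5  5  5  5

3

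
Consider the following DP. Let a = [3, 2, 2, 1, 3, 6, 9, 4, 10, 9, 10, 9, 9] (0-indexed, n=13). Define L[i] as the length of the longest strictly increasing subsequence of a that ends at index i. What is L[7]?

3

   i    0    1    2    3    4    5    6    7    8    9   10   11   12
a[i]    3    2    2    1    3    6    9    4   10    9   10    9    9
L[i]    1    1    1    1    2    3    4    3    5    4    5    4    4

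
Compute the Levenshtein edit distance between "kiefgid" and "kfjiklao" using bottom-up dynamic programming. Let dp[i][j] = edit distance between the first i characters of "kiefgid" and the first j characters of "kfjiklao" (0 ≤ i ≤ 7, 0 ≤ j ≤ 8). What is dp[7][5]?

   ''  k  f  j  i  k  l  a  o
''  0  1  2  3  4  5  6  7  8
 k  1  0  1  2  3  4  5  6  7
 i  2  1  1  2  2  3  4  5  6
 e  3  2  2  2  3  3  4  5  6
 f  4  3  2  3  3  4  4  5  6
 g  5  4  3  3  4  4  5  5  6
 i  6  5  4  4  3  4  5  6  6
 d  7  6  5  5  4  4  5  6  7

4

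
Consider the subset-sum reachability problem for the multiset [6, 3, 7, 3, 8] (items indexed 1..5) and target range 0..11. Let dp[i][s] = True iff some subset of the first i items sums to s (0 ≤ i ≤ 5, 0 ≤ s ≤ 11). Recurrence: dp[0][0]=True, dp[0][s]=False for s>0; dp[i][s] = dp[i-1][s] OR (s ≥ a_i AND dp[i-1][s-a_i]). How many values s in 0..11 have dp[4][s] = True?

i\s   0   1   2   3   4   5   6   7   8   9  10  11
  0   T   F   F   F   F   F   F   F   F   F   F   F
  1   T   F   F   F   F   F   T   F   F   F   F   F
  2   T   F   F   T   F   F   T   F   F   T   F   F
  3   T   F   F   T   F   F   T   T   F   T   T   F
  4   T   F   F   T   F   F   T   T   F   T   T   F
  5   T   F   F   T   F   F   T   T   T   T   T   T

6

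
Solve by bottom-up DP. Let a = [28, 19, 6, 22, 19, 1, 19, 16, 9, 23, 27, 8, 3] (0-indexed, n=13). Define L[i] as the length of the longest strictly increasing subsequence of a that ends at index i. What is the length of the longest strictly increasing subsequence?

   i    0    1    2    3    4    5    6    7    8    9   10   11   12
a[i]   28   19    6   22   19    1   19   16    9   23   27    8    3
L[i]    1    1    1    2    2    1    2    2    2    3    4    2    2

4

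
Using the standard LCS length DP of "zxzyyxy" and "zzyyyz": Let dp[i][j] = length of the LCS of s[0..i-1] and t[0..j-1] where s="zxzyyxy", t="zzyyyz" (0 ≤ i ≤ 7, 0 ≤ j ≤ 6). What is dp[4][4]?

3

   ''  z  z  y  y  y  z
''  0  0  0  0  0  0  0
 z  0  1  1  1  1  1  1
 x  0  1  1  1  1  1  1
 z  0  1  2  2  2  2  2
 y  0  1  2  3  3  3  3
 y  0  1  2  3  4  4  4
 x  0  1  2  3  4  4  4
 y  0  1  2  3  4  5  5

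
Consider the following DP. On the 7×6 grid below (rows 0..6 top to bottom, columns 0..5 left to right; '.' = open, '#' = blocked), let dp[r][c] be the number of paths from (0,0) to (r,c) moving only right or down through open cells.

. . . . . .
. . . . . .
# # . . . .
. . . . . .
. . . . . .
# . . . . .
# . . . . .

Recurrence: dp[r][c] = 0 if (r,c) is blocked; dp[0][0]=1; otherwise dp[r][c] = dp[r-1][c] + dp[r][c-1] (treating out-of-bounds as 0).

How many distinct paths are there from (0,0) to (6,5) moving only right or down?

196

r\c   0   1   2   3   4   5
  0   1   1   1   1   1   1
  1   1   2   3   4   5   6
  2   0   0   3   7  12  18
  3   0   0   3  10  22  40
  4   0   0   3  13  35  75
  5   0   0   3  16  51 126
  6   0   0   3  19  70 196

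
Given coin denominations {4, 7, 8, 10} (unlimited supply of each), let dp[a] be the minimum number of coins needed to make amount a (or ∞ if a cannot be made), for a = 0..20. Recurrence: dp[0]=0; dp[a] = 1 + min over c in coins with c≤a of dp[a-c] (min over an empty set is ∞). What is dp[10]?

1

 a  0  1  2  3  4  5  6  7  8  9 10 11 12 13 14 15 16 17 18 19 20
dp  0  -  -  -  1  -  -  1  1  -  1  2  2  -  2  2  2  2  2  3  2
(- denotes ∞ / unreachable)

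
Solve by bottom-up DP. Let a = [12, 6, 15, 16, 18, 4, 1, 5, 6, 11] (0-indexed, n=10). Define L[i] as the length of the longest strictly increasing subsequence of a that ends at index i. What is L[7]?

   i    0    1    2    3    4    5    6    7    8    9
a[i]   12    6   15   16   18    4    1    5    6   11
L[i]    1    1    2    3    4    1    1    2    3    4

2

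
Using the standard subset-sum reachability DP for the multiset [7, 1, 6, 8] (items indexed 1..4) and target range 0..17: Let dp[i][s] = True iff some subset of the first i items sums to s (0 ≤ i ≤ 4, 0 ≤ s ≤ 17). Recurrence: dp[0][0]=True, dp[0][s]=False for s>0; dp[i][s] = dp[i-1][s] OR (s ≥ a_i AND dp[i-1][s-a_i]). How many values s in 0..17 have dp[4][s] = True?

i\s   0   1   2   3   4   5   6   7   8   9  10  11  12  13  14  15  16  17
  0   T   F   F   F   F   F   F   F   F   F   F   F   F   F   F   F   F   F
  1   T   F   F   F   F   F   F   T   F   F   F   F   F   F   F   F   F   F
  2   T   T   F   F   F   F   F   T   T   F   F   F   F   F   F   F   F   F
  3   T   T   F   F   F   F   T   T   T   F   F   F   F   T   T   F   F   F
  4   T   T   F   F   F   F   T   T   T   T   F   F   F   T   T   T   T   F

10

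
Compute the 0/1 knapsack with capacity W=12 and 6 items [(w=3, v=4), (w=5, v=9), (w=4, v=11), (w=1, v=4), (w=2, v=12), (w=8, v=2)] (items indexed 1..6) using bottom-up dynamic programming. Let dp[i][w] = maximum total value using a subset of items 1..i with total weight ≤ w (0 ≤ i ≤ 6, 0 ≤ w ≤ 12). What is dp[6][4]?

i\w   0   1   2   3   4   5   6   7   8   9  10  11  12
  0   0   0   0   0   0   0   0   0   0   0   0   0   0
  1   0   0   0   4   4   4   4   4   4   4   4   4   4
  2   0   0   0   4   4   9   9   9  13  13  13  13  13
  3   0   0   0   4  11  11  11  15  15  20  20  20  24
  4   0   4   4   4  11  15  15  15  19  20  24  24  24
  5   0   4  12  16  16  16  23  27  27  27  31  32  36
  6   0   4  12  16  16  16  23  27  27  27  31  32  36

16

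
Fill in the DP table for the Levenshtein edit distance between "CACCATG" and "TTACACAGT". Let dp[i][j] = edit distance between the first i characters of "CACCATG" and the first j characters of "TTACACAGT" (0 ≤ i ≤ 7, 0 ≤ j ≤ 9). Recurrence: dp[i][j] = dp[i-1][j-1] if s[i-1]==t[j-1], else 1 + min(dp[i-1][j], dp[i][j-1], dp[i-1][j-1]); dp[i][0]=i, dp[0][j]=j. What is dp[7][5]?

   ''  T  T  A  C  A  C  A  G  T
''  0  1  2  3  4  5  6  7  8  9
 C  1  1  2  3  3  4  5  6  7  8
 A  2  2  2  2  3  3  4  5  6  7
 C  3  3  3  3  2  3  3  4  5  6
 C  4  4  4  4  3  3  3  4  5  6
 A  5  5  5  4  4  3  4  3  4  5
 T  6  5  5  5  5  4  4  4  4  4
 G  7  6  6  6  6  5  5  5  4  5

5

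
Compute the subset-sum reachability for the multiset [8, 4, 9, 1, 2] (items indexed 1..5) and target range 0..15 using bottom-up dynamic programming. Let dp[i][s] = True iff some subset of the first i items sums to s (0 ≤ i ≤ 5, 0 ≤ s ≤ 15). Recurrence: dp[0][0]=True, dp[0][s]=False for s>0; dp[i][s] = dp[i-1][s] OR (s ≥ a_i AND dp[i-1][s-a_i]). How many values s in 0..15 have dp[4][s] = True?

10

i\s   0   1   2   3   4   5   6   7   8   9  10  11  12  13  14  15
  0   T   F   F   F   F   F   F   F   F   F   F   F   F   F   F   F
  1   T   F   F   F   F   F   F   F   T   F   F   F   F   F   F   F
  2   T   F   F   F   T   F   F   F   T   F   F   F   T   F   F   F
  3   T   F   F   F   T   F   F   F   T   T   F   F   T   T   F   F
  4   T   T   F   F   T   T   F   F   T   T   T   F   T   T   T   F
  5   T   T   T   T   T   T   T   T   T   T   T   T   T   T   T   T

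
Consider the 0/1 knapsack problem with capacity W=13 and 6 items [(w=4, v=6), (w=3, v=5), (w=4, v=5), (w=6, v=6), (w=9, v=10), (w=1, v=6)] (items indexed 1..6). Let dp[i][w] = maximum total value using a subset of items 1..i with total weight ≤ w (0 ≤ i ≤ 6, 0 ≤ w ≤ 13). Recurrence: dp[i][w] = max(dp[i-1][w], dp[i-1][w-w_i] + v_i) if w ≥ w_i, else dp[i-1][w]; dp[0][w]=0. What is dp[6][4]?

11

i\w   0   1   2   3   4   5   6   7   8   9  10  11  12  13
  0   0   0   0   0   0   0   0   0   0   0   0   0   0   0
  1   0   0   0   0   6   6   6   6   6   6   6   6   6   6
  2   0   0   0   5   6   6   6  11  11  11  11  11  11  11
  3   0   0   0   5   6   6   6  11  11  11  11  16  16  16
  4   0   0   0   5   6   6   6  11  11  11  12  16  16  17
  5   0   0   0   5   6   6   6  11  11  11  12  16  16  17
  6   0   6   6   6  11  12  12  12  17  17  17  18  22  22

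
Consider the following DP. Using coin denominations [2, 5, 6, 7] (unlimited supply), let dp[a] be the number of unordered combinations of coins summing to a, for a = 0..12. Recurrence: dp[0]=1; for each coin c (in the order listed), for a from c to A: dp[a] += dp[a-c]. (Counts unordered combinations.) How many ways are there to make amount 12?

after  coin     0     1     2     3     4     5     6     7     8     9    10    11    12
          2     1     0     1     0     1     0     1     0     1     0     1     0     1
          5     1     0     1     0     1     1     1     1     1     1     2     1     2
          6     1     0     1     0     1     1     2     1     2     1     3     2     4
          7     1     0     1     0     1     1     2     2     2     2     3     3     5

5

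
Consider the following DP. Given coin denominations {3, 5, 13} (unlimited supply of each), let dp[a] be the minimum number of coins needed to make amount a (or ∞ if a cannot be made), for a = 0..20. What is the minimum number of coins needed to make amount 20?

4

 a  0  1  2  3  4  5  6  7  8  9 10 11 12 13 14 15 16 17 18 19 20
dp  0  -  -  1  -  1  2  -  2  3  2  3  4  1  4  3  2  5  2  3  4
(- denotes ∞ / unreachable)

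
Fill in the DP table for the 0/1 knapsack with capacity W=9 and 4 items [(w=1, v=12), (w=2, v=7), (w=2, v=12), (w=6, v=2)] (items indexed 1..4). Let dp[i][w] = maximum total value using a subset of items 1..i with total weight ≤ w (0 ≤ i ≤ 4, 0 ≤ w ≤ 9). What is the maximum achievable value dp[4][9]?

i\w   0   1   2   3   4   5   6   7   8   9
  0   0   0   0   0   0   0   0   0   0   0
  1   0  12  12  12  12  12  12  12  12  12
  2   0  12  12  19  19  19  19  19  19  19
  3   0  12  12  24  24  31  31  31  31  31
  4   0  12  12  24  24  31  31  31  31  31

31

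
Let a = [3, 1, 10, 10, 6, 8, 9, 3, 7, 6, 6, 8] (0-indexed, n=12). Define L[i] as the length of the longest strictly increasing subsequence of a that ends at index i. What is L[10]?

3

   i    0    1    2    3    4    5    6    7    8    9   10   11
a[i]    3    1   10   10    6    8    9    3    7    6    6    8
L[i]    1    1    2    2    2    3    4    2    3    3    3    4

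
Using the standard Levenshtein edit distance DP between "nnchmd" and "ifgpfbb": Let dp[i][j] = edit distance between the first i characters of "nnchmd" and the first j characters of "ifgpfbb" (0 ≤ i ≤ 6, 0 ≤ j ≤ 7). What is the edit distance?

7

   ''  i  f  g  p  f  b  b
''  0  1  2  3  4  5  6  7
 n  1  1  2  3  4  5  6  7
 n  2  2  2  3  4  5  6  7
 c  3  3  3  3  4  5  6  7
 h  4  4  4  4  4  5  6  7
 m  5  5  5  5  5  5  6  7
 d  6  6  6  6  6  6  6  7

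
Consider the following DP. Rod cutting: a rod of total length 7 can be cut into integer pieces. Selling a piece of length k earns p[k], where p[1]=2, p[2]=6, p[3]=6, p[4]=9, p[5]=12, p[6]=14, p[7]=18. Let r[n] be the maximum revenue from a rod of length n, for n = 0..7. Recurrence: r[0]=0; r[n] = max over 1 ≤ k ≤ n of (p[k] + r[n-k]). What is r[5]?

14

   n    0    1    2    3    4    5    6    7
r[n]    0    2    6    8   12   14   18   20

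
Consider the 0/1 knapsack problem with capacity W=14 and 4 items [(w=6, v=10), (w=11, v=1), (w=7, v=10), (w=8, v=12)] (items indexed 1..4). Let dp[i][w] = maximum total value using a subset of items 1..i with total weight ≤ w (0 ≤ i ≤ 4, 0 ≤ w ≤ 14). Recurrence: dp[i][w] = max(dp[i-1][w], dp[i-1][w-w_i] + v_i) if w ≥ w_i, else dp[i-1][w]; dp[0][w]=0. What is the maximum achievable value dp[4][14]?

i\w   0   1   2   3   4   5   6   7   8   9  10  11  12  13  14
  0   0   0   0   0   0   0   0   0   0   0   0   0   0   0   0
  1   0   0   0   0   0   0  10  10  10  10  10  10  10  10  10
  2   0   0   0   0   0   0  10  10  10  10  10  10  10  10  10
  3   0   0   0   0   0   0  10  10  10  10  10  10  10  20  20
  4   0   0   0   0   0   0  10  10  12  12  12  12  12  20  22

22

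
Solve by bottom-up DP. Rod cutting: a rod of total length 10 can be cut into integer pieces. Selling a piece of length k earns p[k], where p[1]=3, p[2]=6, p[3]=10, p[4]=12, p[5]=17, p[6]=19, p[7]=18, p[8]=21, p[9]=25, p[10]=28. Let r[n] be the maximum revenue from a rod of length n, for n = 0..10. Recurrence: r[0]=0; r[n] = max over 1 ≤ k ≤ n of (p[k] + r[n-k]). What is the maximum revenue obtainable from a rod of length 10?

   n    0    1    2    3    4    5    6    7    8    9   10
r[n]    0    3    6   10   13   17   20   23   27   30   34

34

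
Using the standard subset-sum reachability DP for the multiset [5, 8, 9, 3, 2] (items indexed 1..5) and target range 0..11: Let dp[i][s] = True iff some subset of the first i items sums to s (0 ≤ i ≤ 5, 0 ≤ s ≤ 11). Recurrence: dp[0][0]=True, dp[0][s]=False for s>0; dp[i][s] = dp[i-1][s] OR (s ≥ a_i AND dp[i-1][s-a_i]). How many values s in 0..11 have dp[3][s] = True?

4

i\s   0   1   2   3   4   5   6   7   8   9  10  11
  0   T   F   F   F   F   F   F   F   F   F   F   F
  1   T   F   F   F   F   T   F   F   F   F   F   F
  2   T   F   F   F   F   T   F   F   T   F   F   F
  3   T   F   F   F   F   T   F   F   T   T   F   F
  4   T   F   F   T   F   T   F   F   T   T   F   T
  5   T   F   T   T   F   T   F   T   T   T   T   T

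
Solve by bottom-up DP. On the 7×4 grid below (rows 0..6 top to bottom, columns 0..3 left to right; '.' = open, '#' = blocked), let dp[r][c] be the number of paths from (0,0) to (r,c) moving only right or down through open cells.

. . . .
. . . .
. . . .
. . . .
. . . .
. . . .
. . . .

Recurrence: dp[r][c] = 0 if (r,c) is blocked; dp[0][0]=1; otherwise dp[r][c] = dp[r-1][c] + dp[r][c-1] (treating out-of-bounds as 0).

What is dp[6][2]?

r\c   0   1   2   3
  0   1   1   1   1
  1   1   2   3   4
  2   1   3   6  10
  3   1   4  10  20
  4   1   5  15  35
  5   1   6  21  56
  6   1   7  28  84

28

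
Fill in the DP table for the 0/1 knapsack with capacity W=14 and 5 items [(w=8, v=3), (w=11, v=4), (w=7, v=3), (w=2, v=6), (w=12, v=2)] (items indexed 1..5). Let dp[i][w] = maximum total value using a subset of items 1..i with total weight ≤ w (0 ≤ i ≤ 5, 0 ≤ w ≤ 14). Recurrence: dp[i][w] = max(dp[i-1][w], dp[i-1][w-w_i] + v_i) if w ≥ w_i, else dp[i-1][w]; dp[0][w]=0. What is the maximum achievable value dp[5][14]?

i\w   0   1   2   3   4   5   6   7   8   9  10  11  12  13  14
  0   0   0   0   0   0   0   0   0   0   0   0   0   0   0   0
  1   0   0   0   0   0   0   0   0   3   3   3   3   3   3   3
  2   0   0   0   0   0   0   0   0   3   3   3   4   4   4   4
  3   0   0   0   0   0   0   0   3   3   3   3   4   4   4   4
  4   0   0   6   6   6   6   6   6   6   9   9   9   9  10  10
  5   0   0   6   6   6   6   6   6   6   9   9   9   9  10  10

10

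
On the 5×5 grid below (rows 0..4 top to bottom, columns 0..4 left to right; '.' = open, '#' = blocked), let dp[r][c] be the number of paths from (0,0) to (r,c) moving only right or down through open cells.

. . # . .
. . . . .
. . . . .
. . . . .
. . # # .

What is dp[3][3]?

16

r\c   0   1   2   3   4
  0   1   1   0   0   0
  1   1   2   2   2   2
  2   1   3   5   7   9
  3   1   4   9  16  25
  4   1   5   0   0  25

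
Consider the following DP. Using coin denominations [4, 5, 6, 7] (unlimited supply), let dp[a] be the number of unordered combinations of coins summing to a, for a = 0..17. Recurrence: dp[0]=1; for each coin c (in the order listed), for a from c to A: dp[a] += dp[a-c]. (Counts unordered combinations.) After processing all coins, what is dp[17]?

after  coin     0     1     2     3     4     5     6     7     8     9    10    11    12    13    14    15    16    17
          4     1     0     0     0     1     0     0     0     1     0     0     0     1     0     0     0     1     0
          5     1     0     0     0     1     1     0     0     1     1     1     0     1     1     1     1     1     1
          6     1     0     0     0     1     1     1     0     1     1     2     1     2     1     2     2     3     2
          7     1     0     0     0     1     1     1     1     1     1     2     2     3     2     3     3     4     4

4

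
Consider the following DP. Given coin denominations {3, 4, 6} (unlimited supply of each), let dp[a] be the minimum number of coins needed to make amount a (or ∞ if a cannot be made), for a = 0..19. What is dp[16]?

 a  0  1  2  3  4  5  6  7  8  9 10 11 12 13 14 15 16 17 18 19
dp  0  -  -  1  1  -  1  2  2  2  2  3  2  3  3  3  3  4  3  4
(- denotes ∞ / unreachable)

3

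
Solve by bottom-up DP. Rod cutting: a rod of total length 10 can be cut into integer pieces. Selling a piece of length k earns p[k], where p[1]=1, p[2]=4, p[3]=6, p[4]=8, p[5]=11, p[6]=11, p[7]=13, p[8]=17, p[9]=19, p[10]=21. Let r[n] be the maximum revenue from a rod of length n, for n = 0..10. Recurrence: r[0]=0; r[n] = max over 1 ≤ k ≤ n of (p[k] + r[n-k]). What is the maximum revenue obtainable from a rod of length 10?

   n    0    1    2    3    4    5    6    7    8    9   10
r[n]    0    1    4    6    8   11   12   15   17   19   22

22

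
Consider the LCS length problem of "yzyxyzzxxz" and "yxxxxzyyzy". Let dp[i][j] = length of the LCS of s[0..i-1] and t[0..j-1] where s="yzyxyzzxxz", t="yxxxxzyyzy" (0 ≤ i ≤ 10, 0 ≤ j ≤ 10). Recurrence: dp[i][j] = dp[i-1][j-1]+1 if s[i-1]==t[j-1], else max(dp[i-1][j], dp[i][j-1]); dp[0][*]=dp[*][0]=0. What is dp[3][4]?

   ''  y  x  x  x  x  z  y  y  z  y
''  0  0  0  0  0  0  0  0  0  0  0
 y  0  1  1  1  1  1  1  1  1  1  1
 z  0  1  1  1  1  1  2  2  2  2  2
 y  0  1  1  1  1  1  2  3  3  3  3
 x  0  1  2  2  2  2  2  3  3  3  3
 y  0  1  2  2  2  2  2  3  4  4  4
 z  0  1  2  2  2  2  3  3  4  5  5
 z  0  1  2  2  2  2  3  3  4  5  5
 x  0  1  2  3  3  3  3  3  4  5  5
 x  0  1  2  3  4  4  4  4  4  5  5
 z  0  1  2  3  4  4  5  5  5  5  5

1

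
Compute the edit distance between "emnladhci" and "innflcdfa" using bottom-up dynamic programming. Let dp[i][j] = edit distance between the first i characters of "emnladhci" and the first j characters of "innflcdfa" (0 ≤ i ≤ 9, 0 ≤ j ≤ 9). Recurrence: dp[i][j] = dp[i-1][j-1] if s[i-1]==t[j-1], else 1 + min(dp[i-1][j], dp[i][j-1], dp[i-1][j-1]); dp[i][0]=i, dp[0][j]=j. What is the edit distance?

7

   ''  i  n  n  f  l  c  d  f  a
''  0  1  2  3  4  5  6  7  8  9
 e  1  1  2  3  4  5  6  7  8  9
 m  2  2  2  3  4  5  6  7  8  9
 n  3  3  2  2  3  4  5  6  7  8
 l  4  4  3  3  3  3  4  5  6  7
 a  5  5  4  4  4  4  4  5  6  6
 d  6  6  5  5  5  5  5  4  5  6
 h  7  7  6  6  6  6  6  5  5  6
 c  8  8  7  7  7  7  6  6  6  6
 i  9  8  8  8  8  8  7  7  7  7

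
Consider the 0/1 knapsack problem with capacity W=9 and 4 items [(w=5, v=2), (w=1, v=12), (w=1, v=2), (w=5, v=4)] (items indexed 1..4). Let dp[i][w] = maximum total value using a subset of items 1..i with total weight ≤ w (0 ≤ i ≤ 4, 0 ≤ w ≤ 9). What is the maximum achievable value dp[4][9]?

i\w   0   1   2   3   4   5   6   7   8   9
  0   0   0   0   0   0   0   0   0   0   0
  1   0   0   0   0   0   2   2   2   2   2
  2   0  12  12  12  12  12  14  14  14  14
  3   0  12  14  14  14  14  14  16  16  16
  4   0  12  14  14  14  14  16  18  18  18

18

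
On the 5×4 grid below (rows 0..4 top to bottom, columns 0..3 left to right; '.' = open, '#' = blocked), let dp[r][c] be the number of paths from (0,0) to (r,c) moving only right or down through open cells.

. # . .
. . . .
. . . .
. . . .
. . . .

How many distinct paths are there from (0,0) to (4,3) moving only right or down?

20

r\c   0   1   2   3
  0   1   0   0   0
  1   1   1   1   1
  2   1   2   3   4
  3   1   3   6  10
  4   1   4  10  20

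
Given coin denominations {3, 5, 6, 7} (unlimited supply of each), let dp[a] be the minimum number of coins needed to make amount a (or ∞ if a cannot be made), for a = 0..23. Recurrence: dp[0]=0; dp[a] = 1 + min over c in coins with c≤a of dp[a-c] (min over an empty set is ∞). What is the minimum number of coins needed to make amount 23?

4

 a  0  1  2  3  4  5  6  7  8  9 10 11 12 13 14 15 16 17 18 19 20 21 22 23
dp  0  -  -  1  -  1  1  1  2  2  2  2  2  2  2  3  3  3  3  3  3  3  4  4
(- denotes ∞ / unreachable)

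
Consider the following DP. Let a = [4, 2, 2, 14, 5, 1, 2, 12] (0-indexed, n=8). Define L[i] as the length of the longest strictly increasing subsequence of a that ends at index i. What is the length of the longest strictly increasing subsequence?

3

   i    0    1    2    3    4    5    6    7
a[i]    4    2    2   14    5    1    2   12
L[i]    1    1    1    2    2    1    2    3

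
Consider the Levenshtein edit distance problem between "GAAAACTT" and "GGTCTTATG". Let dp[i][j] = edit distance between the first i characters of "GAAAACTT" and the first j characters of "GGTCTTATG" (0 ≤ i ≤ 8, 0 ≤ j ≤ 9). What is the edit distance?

7

   ''  G  G  T  C  T  T  A  T  G
''  0  1  2  3  4  5  6  7  8  9
 G  1  0  1  2  3  4  5  6  7  8
 A  2  1  1  2  3  4  5  5  6  7
 A  3  2  2  2  3  4  5  5  6  7
 A  4  3  3  3  3  4  5  5  6  7
 A  5  4  4  4  4  4  5  5  6  7
 C  6  5  5  5  4  5  5  6  6  7
 T  7  6  6  5  5  4  5  6  6  7
 T  8  7  7  6  6  5  4  5  6  7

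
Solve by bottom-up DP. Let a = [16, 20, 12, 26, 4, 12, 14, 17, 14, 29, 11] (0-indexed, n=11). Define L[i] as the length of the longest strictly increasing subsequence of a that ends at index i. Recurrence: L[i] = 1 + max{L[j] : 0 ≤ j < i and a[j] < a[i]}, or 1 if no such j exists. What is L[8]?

   i    0    1    2    3    4    5    6    7    8    9   10
a[i]   16   20   12   26    4   12   14   17   14   29   11
L[i]    1    2    1    3    1    2    3    4    3    5    2

3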